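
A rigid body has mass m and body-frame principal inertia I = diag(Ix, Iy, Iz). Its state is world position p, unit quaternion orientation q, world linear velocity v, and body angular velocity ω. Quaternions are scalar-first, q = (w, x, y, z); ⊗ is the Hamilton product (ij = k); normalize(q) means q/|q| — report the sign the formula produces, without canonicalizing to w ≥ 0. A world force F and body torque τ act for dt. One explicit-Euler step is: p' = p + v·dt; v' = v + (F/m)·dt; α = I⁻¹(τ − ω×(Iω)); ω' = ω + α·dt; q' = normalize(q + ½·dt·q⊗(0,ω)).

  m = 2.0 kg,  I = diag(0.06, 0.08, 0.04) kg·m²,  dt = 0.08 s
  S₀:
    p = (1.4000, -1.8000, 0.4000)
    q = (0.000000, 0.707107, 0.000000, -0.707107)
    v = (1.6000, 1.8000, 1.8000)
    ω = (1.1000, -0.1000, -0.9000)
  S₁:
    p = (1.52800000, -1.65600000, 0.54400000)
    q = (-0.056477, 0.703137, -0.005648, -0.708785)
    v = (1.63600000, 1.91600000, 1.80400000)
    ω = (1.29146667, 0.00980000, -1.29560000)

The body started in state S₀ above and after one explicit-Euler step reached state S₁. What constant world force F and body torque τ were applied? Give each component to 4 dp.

Δv = v₁−v₀ = (0.03600000, 0.11600000, 0.00400000)
F = m·Δv/dt = (0.9000, 2.9000, 0.1000)
Δω = ω₁−ω₀ = (0.19146667, 0.10980000, -0.39560000)
gyro term ω₀×Iω₀ = (-0.0036, -0.0198, -0.0022)
I·α + gyro = (0.1400, 0.0900, -0.2000)

F = (0.9000, 2.9000, 0.1000)
τ = (0.1400, 0.0900, -0.2000)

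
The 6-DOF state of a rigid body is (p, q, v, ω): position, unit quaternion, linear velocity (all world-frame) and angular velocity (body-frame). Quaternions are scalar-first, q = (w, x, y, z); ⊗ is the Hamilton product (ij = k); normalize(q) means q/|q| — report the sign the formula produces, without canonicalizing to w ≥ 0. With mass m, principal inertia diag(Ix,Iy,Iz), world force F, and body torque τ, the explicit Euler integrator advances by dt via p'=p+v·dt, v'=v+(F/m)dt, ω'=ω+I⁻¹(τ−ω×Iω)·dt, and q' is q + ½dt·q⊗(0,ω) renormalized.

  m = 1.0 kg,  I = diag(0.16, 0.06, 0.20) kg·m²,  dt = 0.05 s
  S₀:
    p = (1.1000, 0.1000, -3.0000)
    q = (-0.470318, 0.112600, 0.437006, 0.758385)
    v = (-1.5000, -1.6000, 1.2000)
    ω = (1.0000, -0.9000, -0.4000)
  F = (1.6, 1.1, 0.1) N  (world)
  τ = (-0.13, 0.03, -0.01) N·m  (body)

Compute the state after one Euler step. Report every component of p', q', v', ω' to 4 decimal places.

a = F/m = (1.6000, 1.1000, 0.1000)
p + v·dt = (1.0250, 0.0200, -2.9400)
new velocity v' = (-1.4200, -1.5450, 1.2050)
precession coupling ω×(Iω) = (0.0504, 0.0160, 0.0900)
(τ − ω×Iω)/I = (-1.1275, 0.2333, -0.5000)
new body rate ω' = (0.9436, -0.8883, -0.4250)
2q̇ = q⊗(0,ω) = (0.5840594, 0.0374261, 1.2267112, -0.3502188)
q' = normalize(q + ½dt·q⊗(0,ω)) = (-0.4554, 0.1135, 0.4674, 0.7492)

p' = (1.0250, 0.0200, -2.9400)
q' = (-0.4554, 0.1135, 0.4674, 0.7492)
v' = (-1.4200, -1.5450, 1.2050)
ω' = (0.9436, -0.8883, -0.4250)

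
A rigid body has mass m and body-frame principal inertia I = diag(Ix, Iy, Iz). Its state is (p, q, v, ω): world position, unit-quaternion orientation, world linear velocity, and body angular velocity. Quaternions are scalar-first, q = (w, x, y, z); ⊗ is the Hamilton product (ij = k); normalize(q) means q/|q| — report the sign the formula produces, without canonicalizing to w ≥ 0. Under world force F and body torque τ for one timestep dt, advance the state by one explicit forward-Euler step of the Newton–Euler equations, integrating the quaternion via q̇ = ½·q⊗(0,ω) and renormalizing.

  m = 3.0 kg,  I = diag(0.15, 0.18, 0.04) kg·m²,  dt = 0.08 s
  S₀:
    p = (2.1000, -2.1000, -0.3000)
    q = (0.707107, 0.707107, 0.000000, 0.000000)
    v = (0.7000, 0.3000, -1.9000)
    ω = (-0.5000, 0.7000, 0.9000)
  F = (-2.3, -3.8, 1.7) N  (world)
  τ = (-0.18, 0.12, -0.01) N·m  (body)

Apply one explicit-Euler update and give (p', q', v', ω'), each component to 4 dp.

p' = (2.1560, -2.0760, -0.4520)
q' = (0.7204, 0.6921, -0.0056, 0.0452)
v' = (0.6387, 0.1987, -1.8547)
ω' = (-0.5490, 0.7753, 0.9010)

angular accel α = (-0.6120, 0.9417, 0.0125)
ω' = ω + α·dt = (-0.5490, 0.7753, 0.9010)
Hamilton product q⊗(0,ω) = (0.3535535, -0.3535535, -0.1414214, 1.1313712)
q' = normalize(q + ½dt·q⊗(0,ω)) = (0.7204, 0.6921, -0.0056, 0.0452)
linear accel F/m = (-0.7667, -1.2667, 0.5667)
p + v·dt = (2.1560, -2.0760, -0.4520)
new velocity v' = (0.6387, 0.1987, -1.8547)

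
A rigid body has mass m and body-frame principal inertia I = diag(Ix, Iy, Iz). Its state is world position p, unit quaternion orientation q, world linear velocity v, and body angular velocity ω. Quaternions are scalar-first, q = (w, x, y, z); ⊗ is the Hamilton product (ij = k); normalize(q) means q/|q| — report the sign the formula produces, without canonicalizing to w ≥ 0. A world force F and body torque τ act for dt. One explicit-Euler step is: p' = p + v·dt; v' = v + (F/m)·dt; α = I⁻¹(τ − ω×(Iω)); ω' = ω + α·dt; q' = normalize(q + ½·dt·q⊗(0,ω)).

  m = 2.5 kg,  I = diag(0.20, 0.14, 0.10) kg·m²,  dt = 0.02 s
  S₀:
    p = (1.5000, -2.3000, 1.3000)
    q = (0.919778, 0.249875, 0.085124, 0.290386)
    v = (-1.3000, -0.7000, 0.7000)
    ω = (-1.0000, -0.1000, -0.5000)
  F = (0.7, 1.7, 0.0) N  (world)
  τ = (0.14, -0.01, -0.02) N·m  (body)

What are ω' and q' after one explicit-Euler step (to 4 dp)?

angular accel α = (0.7100, -0.4286, -0.1400)
ω' = ω + α·dt = (-0.9858, -0.1086, -0.5028)
2q̇ = q⊗(0,ω) = (0.4035804, -0.9333014, -0.2574263, -0.3997525)
q' = normalize(q + ½dt·q⊗(0,ω)) = (0.9238, 0.2405, 0.0825, 0.2864)

ω' = (-0.9858, -0.1086, -0.5028)
q' = (0.9238, 0.2405, 0.0825, 0.2864)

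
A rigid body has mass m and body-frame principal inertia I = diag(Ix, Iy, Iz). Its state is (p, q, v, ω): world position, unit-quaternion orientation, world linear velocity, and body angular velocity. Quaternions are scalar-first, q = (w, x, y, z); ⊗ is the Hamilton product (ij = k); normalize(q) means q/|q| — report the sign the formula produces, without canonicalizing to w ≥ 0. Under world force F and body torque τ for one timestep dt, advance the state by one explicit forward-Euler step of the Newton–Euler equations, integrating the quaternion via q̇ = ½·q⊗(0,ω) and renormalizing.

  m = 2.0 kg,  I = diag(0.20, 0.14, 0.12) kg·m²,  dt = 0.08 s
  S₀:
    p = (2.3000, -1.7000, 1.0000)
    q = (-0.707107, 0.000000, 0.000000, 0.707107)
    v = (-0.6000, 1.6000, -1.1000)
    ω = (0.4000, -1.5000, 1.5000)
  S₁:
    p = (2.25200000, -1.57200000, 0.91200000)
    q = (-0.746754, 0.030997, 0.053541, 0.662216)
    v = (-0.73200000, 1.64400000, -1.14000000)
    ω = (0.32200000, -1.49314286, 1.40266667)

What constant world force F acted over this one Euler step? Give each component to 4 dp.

F = (-3.3000, 1.1000, -1.0000)

Δv = v₁−v₀ = (-0.13200000, 0.04400000, -0.04000000)
applied force F = (-3.3000, 1.1000, -1.0000)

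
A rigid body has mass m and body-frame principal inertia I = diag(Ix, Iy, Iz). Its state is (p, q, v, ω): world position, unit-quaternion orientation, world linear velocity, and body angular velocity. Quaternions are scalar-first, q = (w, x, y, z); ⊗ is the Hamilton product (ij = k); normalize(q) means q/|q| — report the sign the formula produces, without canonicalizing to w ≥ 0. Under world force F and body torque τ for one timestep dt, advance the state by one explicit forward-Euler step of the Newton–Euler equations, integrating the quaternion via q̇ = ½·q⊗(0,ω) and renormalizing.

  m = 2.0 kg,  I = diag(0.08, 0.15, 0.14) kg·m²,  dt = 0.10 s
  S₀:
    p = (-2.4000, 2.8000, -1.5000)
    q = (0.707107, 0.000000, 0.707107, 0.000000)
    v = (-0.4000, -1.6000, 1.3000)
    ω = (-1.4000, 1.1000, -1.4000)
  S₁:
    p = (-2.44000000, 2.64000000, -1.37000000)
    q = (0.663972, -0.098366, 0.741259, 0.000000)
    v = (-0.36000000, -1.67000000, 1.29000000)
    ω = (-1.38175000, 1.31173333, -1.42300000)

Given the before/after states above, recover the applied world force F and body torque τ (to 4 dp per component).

F = (0.8000, -1.4000, -0.2000)
τ = (0.0300, 0.2000, -0.1400)

Δv = v₁−v₀ = (0.04000000, -0.07000000, -0.01000000)
F = m·Δv/dt = (0.8000, -1.4000, -0.2000)
Δω = ω₁−ω₀ = (0.01825000, 0.21173333, -0.02300000)
ω₀×(Iω₀) = (0.0154, -0.1176, -0.1078)
τ = I·(Δω/dt) + ω₀×(Iω₀) = (0.0300, 0.2000, -0.1400)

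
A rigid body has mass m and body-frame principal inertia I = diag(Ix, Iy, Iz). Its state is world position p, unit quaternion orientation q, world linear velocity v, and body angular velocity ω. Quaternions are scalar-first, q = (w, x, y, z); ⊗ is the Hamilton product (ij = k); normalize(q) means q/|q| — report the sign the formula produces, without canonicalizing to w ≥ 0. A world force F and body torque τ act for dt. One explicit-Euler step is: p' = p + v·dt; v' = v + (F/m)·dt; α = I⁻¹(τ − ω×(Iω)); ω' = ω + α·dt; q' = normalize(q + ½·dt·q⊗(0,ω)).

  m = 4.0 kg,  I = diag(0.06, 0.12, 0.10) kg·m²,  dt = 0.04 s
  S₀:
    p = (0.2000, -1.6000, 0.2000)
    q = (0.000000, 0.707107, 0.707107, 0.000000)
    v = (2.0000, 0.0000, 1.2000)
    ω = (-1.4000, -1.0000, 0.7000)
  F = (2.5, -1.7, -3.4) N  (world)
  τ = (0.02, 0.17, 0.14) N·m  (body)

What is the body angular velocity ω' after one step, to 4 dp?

gyro term ω×Iω = (0.0140, 0.0392, 0.0840)
(τ − ω×Iω)/I = (0.1000, 1.0900, 0.5600)
new body rate ω' = (-1.3960, -0.9564, 0.7224)

ω' = (-1.3960, -0.9564, 0.7224)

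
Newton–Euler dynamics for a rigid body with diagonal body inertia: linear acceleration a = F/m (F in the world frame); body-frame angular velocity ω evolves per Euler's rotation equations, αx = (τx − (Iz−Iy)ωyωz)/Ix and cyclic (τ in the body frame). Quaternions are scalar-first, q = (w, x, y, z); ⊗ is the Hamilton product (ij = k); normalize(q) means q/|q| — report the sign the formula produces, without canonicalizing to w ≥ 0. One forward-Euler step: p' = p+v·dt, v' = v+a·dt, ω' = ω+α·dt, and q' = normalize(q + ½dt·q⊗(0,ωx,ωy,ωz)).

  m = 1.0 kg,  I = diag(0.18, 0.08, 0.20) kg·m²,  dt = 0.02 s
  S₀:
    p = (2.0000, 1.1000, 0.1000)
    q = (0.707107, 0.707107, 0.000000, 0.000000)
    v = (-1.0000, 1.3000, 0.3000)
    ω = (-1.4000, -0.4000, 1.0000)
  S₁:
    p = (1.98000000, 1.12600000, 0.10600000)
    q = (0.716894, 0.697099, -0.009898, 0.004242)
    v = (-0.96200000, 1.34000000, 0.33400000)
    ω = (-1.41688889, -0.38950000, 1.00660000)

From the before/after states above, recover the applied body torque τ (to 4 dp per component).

ω₁ − ω₀ = (-0.01688889, 0.01050000, 0.00660000)
τ = I·(Δω/dt) + ω₀×(Iω₀) = (-0.2000, 0.0700, 0.0100)

τ = (-0.2000, 0.0700, 0.0100)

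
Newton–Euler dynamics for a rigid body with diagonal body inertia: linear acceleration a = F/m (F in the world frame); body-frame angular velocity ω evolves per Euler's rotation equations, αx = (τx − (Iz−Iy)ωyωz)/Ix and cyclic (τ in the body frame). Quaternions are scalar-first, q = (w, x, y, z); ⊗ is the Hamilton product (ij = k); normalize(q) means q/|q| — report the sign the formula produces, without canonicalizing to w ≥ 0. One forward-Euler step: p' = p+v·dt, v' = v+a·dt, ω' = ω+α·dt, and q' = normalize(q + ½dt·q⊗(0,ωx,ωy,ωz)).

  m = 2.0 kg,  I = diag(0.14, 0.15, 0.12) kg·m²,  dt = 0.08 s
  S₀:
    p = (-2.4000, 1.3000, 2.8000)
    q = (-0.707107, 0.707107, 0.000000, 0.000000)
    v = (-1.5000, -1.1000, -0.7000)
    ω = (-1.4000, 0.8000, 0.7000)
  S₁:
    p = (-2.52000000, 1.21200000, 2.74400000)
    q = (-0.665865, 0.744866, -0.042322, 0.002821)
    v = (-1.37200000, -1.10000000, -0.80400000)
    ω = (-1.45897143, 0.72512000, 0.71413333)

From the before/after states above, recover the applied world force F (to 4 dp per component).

v₁ − v₀ = (0.12800000, 0.00000000, -0.10400000)
m·(v₁−v₀)/dt = (3.2000, 0.0000, -2.6000)

F = (3.2000, 0.0000, -2.6000)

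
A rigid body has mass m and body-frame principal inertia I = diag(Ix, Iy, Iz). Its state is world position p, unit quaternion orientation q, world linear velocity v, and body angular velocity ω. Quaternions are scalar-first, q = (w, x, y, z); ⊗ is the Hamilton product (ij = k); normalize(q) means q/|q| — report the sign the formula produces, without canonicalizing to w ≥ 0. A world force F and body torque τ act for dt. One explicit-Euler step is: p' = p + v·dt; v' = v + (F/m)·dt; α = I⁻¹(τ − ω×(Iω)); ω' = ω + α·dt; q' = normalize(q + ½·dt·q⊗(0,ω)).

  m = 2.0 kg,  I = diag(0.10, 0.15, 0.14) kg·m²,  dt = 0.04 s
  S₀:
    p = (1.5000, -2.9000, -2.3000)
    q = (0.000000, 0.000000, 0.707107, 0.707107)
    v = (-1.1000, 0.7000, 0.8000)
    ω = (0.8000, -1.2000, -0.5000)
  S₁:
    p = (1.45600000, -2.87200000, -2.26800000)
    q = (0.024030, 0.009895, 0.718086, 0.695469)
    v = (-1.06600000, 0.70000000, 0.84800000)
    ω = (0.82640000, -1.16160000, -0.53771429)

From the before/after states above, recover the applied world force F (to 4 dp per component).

Δv = v₁−v₀ = (0.03400000, 0.00000000, 0.04800000)
F = m·Δv/dt = (1.7000, 0.0000, 2.4000)

F = (1.7000, 0.0000, 2.4000)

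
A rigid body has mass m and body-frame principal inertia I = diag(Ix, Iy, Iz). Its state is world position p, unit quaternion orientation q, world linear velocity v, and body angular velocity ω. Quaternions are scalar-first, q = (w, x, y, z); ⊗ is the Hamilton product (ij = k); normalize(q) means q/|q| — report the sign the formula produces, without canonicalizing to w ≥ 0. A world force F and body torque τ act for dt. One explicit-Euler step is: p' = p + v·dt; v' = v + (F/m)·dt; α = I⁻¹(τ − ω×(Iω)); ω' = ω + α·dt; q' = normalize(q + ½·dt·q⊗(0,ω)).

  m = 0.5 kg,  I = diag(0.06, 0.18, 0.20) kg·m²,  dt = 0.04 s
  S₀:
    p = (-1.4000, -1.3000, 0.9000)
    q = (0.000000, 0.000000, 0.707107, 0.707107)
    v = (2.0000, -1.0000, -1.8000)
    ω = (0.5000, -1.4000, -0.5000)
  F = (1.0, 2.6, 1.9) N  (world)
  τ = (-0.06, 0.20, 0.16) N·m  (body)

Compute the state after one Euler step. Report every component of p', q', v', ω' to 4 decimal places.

p' = (-1.3200, -1.3400, 0.8280)
q' = (0.0269, 0.0127, 0.7138, 0.6997)
v' = (2.0800, -0.7920, -1.6480)
ω' = (0.4507, -1.3633, -0.4512)

precession coupling ω×(Iω) = (0.0140, 0.0350, -0.0840)
α = I⁻¹(τ − ω×Iω) = (-1.2333, 0.9167, 1.2200)
ω + α·dt = (0.4507, -1.3633, -0.4512)
Hamilton product q⊗(0,ω) = (1.3435033, 0.6363963, 0.3535535, -0.3535535)
q + ½dt·q⊗(0,ω), renormalized = (0.0269, 0.0127, 0.7138, 0.6997)
a = (2.0000, 5.2000, 3.8000)
p + v·dt = (-1.3200, -1.3400, 0.8280)
v' = v + a·dt = (2.0800, -0.7920, -1.6480)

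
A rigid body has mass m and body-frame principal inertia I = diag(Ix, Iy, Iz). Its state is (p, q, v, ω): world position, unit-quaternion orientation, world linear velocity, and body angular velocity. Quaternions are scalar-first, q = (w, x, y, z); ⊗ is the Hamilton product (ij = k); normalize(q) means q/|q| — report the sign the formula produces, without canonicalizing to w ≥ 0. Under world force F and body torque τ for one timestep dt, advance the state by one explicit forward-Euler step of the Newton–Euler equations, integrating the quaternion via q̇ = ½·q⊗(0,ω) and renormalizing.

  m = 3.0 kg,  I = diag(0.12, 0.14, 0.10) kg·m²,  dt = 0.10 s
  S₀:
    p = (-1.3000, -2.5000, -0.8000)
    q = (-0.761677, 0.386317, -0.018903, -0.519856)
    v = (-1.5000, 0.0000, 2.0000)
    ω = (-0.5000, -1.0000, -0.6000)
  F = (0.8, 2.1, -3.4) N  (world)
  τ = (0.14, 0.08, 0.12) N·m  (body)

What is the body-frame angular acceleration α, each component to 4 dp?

precession coupling ω×(Iω) = (-0.0240, 0.0060, 0.0100)
(τ − ω×Iω)/I = (1.3667, 0.5286, 1.1000)

α = (1.3667, 0.5286, 1.1000)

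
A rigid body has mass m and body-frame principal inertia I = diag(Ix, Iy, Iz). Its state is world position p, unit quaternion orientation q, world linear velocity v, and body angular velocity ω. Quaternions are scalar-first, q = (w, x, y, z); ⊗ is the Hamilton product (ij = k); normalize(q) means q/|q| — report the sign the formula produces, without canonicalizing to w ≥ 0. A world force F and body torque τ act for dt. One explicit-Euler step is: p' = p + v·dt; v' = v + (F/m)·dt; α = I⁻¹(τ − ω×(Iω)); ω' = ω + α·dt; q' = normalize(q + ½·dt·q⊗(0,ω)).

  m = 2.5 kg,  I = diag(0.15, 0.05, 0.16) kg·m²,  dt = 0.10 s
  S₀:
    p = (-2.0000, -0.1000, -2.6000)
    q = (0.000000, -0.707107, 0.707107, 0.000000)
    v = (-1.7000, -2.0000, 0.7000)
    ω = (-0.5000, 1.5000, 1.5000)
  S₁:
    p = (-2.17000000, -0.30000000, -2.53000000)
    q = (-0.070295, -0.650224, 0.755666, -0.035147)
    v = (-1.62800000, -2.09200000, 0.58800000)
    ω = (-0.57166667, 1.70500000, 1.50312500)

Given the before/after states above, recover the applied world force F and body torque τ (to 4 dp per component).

rate change Δω = (-0.07166667, 0.20500000, 0.00312500)
τ = I·(Δω/dt) + ω₀×(Iω₀) = (0.1400, 0.1100, 0.0800)
v₁ − v₀ = (0.07200000, -0.09200000, -0.11200000)
m·(v₁−v₀)/dt = (1.8000, -2.3000, -2.8000)

F = (1.8000, -2.3000, -2.8000)
τ = (0.1400, 0.1100, 0.0800)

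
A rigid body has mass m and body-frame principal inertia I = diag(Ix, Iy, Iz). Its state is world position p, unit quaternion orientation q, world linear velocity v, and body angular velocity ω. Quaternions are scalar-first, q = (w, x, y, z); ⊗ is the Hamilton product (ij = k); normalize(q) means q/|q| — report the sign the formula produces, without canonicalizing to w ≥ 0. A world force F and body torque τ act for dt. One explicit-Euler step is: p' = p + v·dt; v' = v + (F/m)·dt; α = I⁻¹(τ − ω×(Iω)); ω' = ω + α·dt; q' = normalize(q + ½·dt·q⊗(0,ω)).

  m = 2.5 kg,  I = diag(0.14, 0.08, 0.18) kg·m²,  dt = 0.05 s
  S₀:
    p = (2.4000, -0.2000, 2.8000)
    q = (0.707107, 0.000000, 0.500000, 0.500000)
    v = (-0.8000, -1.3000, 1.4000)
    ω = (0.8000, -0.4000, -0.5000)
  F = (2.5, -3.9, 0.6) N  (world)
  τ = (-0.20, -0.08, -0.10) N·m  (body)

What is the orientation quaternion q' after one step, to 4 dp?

q' = (0.7181, 0.0129, 0.5028, 0.4810)

2q̇ = q⊗(0,ω) = (0.4500000, 0.5156856, 0.1171572, -0.7535535)
q + ½dt·q⊗(0,ω), renormalized = (0.7181, 0.0129, 0.5028, 0.4810)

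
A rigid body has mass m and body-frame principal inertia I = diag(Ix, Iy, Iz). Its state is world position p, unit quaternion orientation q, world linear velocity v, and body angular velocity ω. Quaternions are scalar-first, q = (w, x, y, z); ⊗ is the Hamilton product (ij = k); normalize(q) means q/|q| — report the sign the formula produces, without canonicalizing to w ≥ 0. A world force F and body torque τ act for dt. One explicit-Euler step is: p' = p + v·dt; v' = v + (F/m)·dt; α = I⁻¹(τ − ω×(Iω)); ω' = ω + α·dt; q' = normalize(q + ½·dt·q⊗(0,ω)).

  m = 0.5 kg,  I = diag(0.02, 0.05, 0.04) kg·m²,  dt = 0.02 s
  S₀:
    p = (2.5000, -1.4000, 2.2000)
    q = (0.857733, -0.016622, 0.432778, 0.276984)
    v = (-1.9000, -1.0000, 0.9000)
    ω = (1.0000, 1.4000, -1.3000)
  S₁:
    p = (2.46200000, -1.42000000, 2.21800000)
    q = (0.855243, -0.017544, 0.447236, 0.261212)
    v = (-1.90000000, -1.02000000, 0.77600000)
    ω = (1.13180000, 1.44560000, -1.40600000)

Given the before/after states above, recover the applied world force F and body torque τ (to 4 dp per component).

v₁ − v₀ = (0.00000000, -0.02000000, -0.12400000)
F = m·Δv/dt = (0.0000, -0.5000, -3.1000)
rate change Δω = (0.13180000, 0.04560000, -0.10600000)
gyro term ω₀×Iω₀ = (0.0182, 0.0260, 0.0420)
τ = I·(Δω/dt) + ω₀×(Iω₀) = (0.1500, 0.1400, -0.1700)

F = (0.0000, -0.5000, -3.1000)
τ = (0.1500, 0.1400, -0.1700)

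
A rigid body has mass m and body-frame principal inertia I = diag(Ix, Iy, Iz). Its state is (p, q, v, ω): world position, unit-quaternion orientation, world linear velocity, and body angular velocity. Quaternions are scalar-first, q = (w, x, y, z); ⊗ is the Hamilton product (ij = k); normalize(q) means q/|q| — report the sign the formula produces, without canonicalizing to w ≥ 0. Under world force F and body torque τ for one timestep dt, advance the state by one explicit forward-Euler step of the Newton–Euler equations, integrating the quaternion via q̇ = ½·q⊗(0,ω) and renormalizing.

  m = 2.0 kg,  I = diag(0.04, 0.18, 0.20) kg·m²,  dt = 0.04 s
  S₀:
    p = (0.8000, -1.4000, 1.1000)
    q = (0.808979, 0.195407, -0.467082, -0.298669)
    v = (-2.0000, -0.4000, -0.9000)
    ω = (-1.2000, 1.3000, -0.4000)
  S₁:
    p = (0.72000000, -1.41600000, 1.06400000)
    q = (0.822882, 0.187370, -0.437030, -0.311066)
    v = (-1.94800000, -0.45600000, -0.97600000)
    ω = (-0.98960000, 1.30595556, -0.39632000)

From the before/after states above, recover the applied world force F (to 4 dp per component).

F = (2.6000, -2.8000, -3.8000)

Δv = v₁−v₀ = (0.05200000, -0.05600000, -0.07600000)
m·(v₁−v₀)/dt = (2.6000, -2.8000, -3.8000)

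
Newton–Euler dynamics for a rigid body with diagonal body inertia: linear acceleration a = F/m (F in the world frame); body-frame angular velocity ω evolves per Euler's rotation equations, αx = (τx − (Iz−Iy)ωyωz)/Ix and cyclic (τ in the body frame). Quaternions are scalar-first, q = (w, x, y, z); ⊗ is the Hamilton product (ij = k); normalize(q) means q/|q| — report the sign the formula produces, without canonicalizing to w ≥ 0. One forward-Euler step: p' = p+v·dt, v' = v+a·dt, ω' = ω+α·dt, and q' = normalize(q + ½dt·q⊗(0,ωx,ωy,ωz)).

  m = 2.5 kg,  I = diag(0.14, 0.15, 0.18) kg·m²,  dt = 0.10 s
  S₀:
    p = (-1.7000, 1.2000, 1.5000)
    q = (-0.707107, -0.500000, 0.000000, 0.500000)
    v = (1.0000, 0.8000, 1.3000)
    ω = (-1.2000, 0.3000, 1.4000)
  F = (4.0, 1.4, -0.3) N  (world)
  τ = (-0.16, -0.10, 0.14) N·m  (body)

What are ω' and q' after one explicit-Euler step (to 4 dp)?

ω' = (-1.3233, 0.1885, 1.4798)
q' = (-0.7688, -0.4631, -0.0056, 0.4411)

angular accel α = (-1.2329, -1.1147, 0.7978)
new body rate ω' = (-1.3233, 0.1885, 1.4798)
q⊗(0,ω) = (-1.3000000, 0.6985284, -0.1121321, -1.1399498)
q' = normalize(q + ½dt·q⊗(0,ω)) = (-0.7688, -0.4631, -0.0056, 0.4411)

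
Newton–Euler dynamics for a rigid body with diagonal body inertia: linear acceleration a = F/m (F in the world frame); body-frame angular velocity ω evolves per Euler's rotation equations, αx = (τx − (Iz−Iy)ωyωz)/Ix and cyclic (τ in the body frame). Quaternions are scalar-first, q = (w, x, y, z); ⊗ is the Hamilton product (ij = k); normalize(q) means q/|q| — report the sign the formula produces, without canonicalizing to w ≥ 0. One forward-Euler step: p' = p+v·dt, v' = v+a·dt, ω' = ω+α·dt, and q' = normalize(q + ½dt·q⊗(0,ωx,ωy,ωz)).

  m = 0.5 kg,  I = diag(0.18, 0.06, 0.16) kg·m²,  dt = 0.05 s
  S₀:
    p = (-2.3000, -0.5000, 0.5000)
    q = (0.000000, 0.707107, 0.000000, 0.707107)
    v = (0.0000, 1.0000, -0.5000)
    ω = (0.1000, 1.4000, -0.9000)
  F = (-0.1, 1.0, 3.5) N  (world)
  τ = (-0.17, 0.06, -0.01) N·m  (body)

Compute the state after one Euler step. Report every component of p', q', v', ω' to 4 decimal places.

p' = (-2.3000, -0.4500, 0.4750)
q' = (0.0141, 0.6818, 0.0177, 0.7312)
v' = (-0.0100, 1.1000, -0.1500)
ω' = (0.0878, 1.4515, -0.8979)

α = I⁻¹(τ − ω×Iω) = (-0.2444, 1.0300, 0.0425)
ω' = ω + α·dt = (0.0878, 1.4515, -0.8979)
q⊗(0,ω) = (0.5656856, -0.9899498, 0.7071070, 0.9899498)
updated quaternion q' = (0.0141, 0.6818, 0.0177, 0.7312)
p' = p + v·dt = (-2.3000, -0.4500, 0.4750)
v' = v + a·dt = (-0.0100, 1.1000, -0.1500)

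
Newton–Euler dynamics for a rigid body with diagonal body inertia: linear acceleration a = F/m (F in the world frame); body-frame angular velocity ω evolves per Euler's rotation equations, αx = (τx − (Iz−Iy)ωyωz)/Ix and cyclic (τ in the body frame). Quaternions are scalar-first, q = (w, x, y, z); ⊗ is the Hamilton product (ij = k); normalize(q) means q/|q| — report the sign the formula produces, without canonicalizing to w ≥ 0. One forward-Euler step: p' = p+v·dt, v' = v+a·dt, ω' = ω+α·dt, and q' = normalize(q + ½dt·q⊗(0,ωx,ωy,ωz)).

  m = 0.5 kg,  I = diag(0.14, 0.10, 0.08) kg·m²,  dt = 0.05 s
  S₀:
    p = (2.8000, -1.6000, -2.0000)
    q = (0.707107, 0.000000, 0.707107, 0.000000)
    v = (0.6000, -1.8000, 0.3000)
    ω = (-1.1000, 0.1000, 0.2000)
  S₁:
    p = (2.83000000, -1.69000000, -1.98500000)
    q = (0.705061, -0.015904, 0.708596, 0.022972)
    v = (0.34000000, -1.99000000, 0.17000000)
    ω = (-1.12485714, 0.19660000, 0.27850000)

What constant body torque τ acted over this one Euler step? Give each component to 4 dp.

Δω = ω₁−ω₀ = (-0.02485714, 0.09660000, 0.07850000)
ω₀×(Iω₀) = (-0.0004, -0.0132, 0.0044)
τ = I·(Δω/dt) + ω₀×(Iω₀) = (-0.0700, 0.1800, 0.1300)

τ = (-0.0700, 0.1800, 0.1300)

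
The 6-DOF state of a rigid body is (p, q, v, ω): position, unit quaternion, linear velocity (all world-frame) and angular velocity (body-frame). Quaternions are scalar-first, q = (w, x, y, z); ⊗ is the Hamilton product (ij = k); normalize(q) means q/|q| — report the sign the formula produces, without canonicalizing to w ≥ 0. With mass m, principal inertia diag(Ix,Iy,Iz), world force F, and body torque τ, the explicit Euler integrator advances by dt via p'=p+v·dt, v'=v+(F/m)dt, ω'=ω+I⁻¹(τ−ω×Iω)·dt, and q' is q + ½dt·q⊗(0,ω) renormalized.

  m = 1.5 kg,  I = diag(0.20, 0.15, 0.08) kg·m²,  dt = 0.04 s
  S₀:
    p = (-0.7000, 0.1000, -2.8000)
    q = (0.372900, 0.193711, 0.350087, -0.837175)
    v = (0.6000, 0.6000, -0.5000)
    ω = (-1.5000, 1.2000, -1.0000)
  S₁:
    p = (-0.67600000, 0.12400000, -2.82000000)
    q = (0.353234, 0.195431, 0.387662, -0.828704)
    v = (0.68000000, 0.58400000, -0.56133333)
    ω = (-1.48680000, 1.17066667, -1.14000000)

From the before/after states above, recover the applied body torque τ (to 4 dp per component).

τ = (0.1500, 0.0700, -0.1900)

Δω = ω₁−ω₀ = (0.01320000, -0.02933333, -0.14000000)
I·α + gyro = (0.1500, 0.0700, -0.1900)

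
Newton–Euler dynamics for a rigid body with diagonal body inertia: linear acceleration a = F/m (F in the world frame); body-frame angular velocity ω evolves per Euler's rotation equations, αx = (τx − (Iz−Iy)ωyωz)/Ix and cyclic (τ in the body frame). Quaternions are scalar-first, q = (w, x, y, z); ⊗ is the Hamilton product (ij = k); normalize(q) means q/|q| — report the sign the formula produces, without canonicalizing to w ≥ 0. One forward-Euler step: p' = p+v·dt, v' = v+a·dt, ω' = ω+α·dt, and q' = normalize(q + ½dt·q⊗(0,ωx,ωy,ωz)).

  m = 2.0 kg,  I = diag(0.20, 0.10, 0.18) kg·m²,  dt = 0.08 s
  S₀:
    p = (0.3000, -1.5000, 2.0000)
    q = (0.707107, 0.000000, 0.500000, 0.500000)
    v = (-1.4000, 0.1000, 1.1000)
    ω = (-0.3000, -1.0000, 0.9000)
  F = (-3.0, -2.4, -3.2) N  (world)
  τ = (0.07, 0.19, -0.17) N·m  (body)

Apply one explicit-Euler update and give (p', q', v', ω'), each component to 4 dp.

precession coupling ω×(Iω) = (-0.0720, -0.0054, -0.0300)
α = I⁻¹(τ − ω×Iω) = (0.7100, 1.9540, -0.7778)
new body rate ω' = (-0.2432, -0.8437, 0.8378)
Hamilton product q⊗(0,ω) = (0.0500000, 0.7378679, -0.8571070, 0.7863963)
q' = normalize(q + ½dt·q⊗(0,ω)) = (0.7080, 0.0295, 0.4650, 0.5306)
a = F/m = (-1.5000, -1.2000, -1.6000)
p + v·dt = (0.1880, -1.4920, 2.0880)
v + (F/m)dt = (-1.5200, 0.0040, 0.9720)

p' = (0.1880, -1.4920, 2.0880)
q' = (0.7080, 0.0295, 0.4650, 0.5306)
v' = (-1.5200, 0.0040, 0.9720)
ω' = (-0.2432, -0.8437, 0.8378)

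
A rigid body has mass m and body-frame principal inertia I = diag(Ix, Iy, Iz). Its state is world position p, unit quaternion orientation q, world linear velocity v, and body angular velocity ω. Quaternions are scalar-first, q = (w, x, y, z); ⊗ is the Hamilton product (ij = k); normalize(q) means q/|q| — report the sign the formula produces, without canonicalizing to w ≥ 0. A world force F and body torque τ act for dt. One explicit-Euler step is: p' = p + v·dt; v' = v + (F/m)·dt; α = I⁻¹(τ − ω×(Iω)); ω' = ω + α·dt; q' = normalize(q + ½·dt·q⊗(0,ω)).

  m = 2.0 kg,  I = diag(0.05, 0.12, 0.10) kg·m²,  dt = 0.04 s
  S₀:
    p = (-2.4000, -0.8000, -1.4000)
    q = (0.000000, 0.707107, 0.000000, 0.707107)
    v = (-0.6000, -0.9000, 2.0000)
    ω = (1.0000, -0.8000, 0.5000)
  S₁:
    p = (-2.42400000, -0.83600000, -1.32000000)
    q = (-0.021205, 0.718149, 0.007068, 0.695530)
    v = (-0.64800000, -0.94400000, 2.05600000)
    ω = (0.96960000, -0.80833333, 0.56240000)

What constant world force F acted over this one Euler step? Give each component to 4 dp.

F = (-2.4000, -2.2000, 2.8000)

Δv = v₁−v₀ = (-0.04800000, -0.04400000, 0.05600000)
applied force F = (-2.4000, -2.2000, 2.8000)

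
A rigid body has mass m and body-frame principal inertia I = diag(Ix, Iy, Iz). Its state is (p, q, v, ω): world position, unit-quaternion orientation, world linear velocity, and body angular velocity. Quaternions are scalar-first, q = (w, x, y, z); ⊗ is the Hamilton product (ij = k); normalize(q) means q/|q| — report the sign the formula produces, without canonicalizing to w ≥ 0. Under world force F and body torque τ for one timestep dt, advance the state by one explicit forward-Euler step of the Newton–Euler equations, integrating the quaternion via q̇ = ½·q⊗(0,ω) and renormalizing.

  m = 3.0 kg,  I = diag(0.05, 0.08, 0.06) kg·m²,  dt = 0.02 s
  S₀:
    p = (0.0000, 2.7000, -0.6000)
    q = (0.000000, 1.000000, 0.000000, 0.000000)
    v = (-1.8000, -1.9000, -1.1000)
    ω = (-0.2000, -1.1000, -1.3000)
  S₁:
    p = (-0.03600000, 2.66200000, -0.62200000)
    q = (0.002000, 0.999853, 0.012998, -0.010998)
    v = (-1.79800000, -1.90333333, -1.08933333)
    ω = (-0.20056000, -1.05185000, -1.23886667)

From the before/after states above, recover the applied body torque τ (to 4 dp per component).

rate change Δω = (-0.00056000, 0.04815000, 0.06113333)
τ = I·(Δω/dt) + ω₀×(Iω₀) = (-0.0300, 0.1900, 0.1900)

τ = (-0.0300, 0.1900, 0.1900)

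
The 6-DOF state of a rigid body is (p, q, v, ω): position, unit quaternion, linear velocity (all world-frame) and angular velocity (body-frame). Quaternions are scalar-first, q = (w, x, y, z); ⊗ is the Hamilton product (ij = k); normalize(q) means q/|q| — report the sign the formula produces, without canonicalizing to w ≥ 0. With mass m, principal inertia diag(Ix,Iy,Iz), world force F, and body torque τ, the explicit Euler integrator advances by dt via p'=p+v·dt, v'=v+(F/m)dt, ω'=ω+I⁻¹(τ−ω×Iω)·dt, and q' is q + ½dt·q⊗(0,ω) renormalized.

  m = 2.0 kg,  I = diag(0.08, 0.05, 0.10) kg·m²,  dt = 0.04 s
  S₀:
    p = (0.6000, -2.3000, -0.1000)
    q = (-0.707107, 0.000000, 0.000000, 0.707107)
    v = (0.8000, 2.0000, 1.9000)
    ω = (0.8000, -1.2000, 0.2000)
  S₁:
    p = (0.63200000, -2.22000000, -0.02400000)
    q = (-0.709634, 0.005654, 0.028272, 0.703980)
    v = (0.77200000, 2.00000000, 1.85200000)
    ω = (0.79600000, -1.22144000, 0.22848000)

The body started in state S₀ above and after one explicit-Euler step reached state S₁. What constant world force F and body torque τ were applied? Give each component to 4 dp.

F = (-1.4000, 0.0000, -2.4000)
τ = (-0.0200, -0.0300, 0.1000)

velocity change Δv = (-0.02800000, 0.00000000, -0.04800000)
F = m·Δv/dt = (-1.4000, 0.0000, -2.4000)
rate change Δω = (-0.00400000, -0.02144000, 0.02848000)
applied torque τ = (-0.0200, -0.0300, 0.1000)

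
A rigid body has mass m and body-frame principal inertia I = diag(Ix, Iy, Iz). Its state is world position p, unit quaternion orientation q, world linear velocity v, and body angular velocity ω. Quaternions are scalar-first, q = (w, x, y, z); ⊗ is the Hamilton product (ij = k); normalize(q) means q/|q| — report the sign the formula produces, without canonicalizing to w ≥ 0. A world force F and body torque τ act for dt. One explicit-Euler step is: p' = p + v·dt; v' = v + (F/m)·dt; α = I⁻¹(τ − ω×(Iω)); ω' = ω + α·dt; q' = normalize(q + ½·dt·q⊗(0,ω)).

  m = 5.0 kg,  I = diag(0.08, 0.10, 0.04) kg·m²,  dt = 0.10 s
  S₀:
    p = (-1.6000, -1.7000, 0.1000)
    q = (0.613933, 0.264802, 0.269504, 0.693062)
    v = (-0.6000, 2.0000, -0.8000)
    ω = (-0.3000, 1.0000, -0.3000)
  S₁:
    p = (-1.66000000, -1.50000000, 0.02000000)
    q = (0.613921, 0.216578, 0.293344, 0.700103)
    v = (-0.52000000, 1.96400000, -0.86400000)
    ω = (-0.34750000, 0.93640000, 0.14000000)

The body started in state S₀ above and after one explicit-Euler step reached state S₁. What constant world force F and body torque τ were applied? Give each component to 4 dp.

v₁ − v₀ = (0.08000000, -0.03600000, -0.06400000)
applied force F = (4.0000, -1.8000, -3.2000)
ω₁ − ω₀ = (-0.04750000, -0.06360000, 0.44000000)
I·α + gyro = (-0.0200, -0.0600, 0.1700)

F = (4.0000, -1.8000, -3.2000)
τ = (-0.0200, -0.0600, 0.1700)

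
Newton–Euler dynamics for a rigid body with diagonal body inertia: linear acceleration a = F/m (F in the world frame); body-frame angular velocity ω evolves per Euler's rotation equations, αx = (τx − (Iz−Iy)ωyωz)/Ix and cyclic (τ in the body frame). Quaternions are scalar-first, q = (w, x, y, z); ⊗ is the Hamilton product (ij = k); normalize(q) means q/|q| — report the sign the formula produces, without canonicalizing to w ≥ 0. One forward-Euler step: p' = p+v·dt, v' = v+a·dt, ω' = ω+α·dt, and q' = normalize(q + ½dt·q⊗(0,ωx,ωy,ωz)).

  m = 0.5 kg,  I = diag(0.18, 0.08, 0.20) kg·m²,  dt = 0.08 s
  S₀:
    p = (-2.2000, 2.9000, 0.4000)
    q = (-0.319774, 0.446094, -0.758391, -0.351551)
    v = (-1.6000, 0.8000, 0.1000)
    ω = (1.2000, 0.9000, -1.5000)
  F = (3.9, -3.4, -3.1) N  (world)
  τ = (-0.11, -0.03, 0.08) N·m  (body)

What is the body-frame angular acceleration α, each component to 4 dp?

α = (0.2889, -0.8250, 0.9400)

gyro term ω×Iω = (-0.1620, 0.0360, -0.1080)
angular accel α = (0.2889, -0.8250, 0.9400)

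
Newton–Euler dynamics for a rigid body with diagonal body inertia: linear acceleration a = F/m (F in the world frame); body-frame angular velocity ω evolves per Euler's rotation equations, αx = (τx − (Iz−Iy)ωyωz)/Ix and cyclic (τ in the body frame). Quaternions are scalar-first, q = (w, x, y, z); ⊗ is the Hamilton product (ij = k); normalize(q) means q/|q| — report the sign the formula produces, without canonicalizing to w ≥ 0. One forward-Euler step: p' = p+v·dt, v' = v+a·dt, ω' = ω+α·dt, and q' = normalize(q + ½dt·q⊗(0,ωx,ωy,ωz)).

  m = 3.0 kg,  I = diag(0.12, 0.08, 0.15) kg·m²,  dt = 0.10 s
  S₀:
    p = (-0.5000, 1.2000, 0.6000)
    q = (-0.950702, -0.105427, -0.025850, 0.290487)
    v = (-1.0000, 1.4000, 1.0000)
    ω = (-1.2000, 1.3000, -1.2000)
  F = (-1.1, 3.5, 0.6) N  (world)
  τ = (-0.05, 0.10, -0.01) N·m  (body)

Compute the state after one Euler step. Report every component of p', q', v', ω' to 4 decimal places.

p' = (-0.6000, 1.3400, 0.7000)
q' = (-0.9326, -0.0653, -0.1108, 0.3372)
v' = (-1.0367, 1.5167, 1.0200)
ω' = (-1.1507, 1.4790, -1.2483)

p + v·dt = (-0.6000, 1.3400, 0.7000)
new velocity v' = (-1.0367, 1.5167, 1.0200)
angular accel α = (0.4933, 1.7900, -0.4827)
new body rate ω' = (-1.1507, 1.4790, -1.2483)
2q̇ = q⊗(0,ω) = (0.2556770, 0.7942293, -1.7110094, 0.9727673)
q + ½dt·q⊗(0,ω), renormalized = (-0.9326, -0.0653, -0.1108, 0.3372)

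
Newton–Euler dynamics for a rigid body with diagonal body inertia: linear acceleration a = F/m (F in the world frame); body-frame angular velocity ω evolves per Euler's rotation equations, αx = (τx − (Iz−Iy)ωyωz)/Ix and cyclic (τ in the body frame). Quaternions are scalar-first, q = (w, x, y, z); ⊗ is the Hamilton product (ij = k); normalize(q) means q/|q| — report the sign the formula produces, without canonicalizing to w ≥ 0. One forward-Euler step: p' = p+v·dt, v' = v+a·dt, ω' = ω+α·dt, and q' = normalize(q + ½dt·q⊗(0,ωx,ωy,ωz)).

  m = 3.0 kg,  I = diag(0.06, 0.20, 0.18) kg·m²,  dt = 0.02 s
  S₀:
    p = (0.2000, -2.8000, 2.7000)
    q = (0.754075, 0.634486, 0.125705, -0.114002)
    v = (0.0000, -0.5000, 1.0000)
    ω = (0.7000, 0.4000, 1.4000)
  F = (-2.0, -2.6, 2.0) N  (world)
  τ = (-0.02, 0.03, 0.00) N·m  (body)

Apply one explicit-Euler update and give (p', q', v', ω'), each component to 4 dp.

p + v·dt = (0.2000, -2.8100, 2.7200)
v + (F/m)dt = (-0.0133, -0.5173, 1.0133)
ω×(Iω) gyroscopic = (-0.0112, -0.1176, 0.0392)
angular accel α = (-0.1467, 0.7380, -0.2178)
new body rate ω' = (0.6971, 0.4148, 1.3956)
2q̇ = q⊗(0,ω) = (-0.3348194, 0.7494403, -0.6664518, 1.2215059)
q' = normalize(q + ½dt·q⊗(0,ω)) = (0.7506, 0.6419, 0.1190, -0.1018)

p' = (0.2000, -2.8100, 2.7200)
q' = (0.7506, 0.6419, 0.1190, -0.1018)
v' = (-0.0133, -0.5173, 1.0133)
ω' = (0.6971, 0.4148, 1.3956)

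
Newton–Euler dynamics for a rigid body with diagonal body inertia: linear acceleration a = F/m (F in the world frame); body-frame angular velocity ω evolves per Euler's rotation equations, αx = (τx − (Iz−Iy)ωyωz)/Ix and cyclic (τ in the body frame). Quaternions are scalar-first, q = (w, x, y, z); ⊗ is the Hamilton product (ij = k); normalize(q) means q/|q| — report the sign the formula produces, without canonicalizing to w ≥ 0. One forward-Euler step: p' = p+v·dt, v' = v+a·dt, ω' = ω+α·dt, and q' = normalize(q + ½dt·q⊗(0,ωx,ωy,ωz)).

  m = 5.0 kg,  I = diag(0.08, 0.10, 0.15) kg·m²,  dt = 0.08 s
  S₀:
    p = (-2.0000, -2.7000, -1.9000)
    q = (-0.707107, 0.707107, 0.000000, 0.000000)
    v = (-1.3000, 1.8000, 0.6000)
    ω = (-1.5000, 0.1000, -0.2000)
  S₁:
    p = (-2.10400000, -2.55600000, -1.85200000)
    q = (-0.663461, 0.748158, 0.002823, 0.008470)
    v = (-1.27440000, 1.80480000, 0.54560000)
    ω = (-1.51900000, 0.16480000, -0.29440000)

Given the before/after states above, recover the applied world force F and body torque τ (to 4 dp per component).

ω₁ − ω₀ = (-0.01900000, 0.06480000, -0.09440000)
τ = I·(Δω/dt) + ω₀×(Iω₀) = (-0.0200, 0.0600, -0.1800)
velocity change Δv = (0.02560000, 0.00480000, -0.05440000)
applied force F = (1.6000, 0.3000, -3.4000)

F = (1.6000, 0.3000, -3.4000)
τ = (-0.0200, 0.0600, -0.1800)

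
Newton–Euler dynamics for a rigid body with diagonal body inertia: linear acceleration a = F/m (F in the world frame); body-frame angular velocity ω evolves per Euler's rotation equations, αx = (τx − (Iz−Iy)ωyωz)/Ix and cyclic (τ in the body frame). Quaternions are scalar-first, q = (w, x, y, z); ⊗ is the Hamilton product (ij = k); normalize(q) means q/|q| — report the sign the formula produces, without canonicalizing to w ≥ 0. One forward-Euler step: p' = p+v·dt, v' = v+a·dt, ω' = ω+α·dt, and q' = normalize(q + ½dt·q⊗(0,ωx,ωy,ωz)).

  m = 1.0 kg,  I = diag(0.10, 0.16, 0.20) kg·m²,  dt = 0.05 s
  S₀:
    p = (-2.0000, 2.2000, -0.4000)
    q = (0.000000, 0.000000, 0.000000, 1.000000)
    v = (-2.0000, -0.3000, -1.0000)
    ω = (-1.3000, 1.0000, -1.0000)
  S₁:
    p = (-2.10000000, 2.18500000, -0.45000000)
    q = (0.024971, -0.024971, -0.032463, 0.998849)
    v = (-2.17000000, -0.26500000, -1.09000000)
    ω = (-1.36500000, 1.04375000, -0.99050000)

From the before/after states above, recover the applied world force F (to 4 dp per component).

F = (-3.4000, 0.7000, -1.8000)

velocity change Δv = (-0.17000000, 0.03500000, -0.09000000)
applied force F = (-3.4000, 0.7000, -1.8000)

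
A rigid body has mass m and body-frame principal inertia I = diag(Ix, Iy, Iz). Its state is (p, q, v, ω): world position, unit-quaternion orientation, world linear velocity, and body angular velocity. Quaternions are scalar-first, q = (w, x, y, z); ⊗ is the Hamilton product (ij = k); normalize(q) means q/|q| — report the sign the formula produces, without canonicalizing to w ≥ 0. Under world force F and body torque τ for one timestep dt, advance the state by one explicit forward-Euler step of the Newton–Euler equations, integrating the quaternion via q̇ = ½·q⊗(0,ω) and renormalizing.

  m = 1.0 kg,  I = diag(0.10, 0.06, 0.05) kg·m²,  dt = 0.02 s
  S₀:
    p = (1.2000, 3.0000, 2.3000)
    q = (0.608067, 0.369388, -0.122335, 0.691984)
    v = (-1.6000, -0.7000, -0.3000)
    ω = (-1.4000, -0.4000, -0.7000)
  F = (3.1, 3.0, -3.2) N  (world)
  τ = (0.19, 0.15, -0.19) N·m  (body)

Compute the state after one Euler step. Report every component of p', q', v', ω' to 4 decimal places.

p' = (1.1680, 2.9860, 2.2940)
q' = (0.6175, 0.3645, -0.1319, 0.6844)
v' = (-1.5380, -0.6400, -0.3640)
ω' = (-1.3614, -0.3663, -0.7670)

(τ − ω×Iω)/I = (1.9280, 1.6833, -3.3520)
ω + α·dt = (-1.3614, -0.3663, -0.7670)
Hamilton product q⊗(0,ω) = (0.9525980, -0.4888657, -0.9534328, -0.7446711)
q + ½dt·q⊗(0,ω), renormalized = (0.6175, 0.3645, -0.1319, 0.6844)
a = (3.1000, 3.0000, -3.2000)
p + v·dt = (1.1680, 2.9860, 2.2940)
new velocity v' = (-1.5380, -0.6400, -0.3640)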